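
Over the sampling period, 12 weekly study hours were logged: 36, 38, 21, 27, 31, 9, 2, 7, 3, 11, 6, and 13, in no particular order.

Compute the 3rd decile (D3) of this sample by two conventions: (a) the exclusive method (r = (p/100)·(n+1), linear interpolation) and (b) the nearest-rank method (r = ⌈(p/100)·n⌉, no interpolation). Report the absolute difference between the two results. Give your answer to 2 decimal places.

0.10

Sorted: 2, 3, 6, 7, 9, 11, 13, 21, 27, 31, 36, 38.
n = 12.
(a) r = 3.9; between ranks 3 (6) and 4 (7): 6.9.
(b) the nearest-rank method: rank 4 → 7.
|6.9 − 7| = 0.1.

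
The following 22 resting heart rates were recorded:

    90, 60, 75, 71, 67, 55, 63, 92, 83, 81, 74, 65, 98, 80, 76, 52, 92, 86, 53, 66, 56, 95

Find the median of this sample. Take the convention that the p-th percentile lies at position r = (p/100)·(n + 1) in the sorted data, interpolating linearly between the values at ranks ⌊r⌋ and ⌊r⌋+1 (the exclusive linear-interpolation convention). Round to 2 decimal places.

Sorted: 52, 53, 55, 56, 60, 63, 65, 66, 67, 71, 74, 75, 76, 80, 81, 83, 86, 90, 92, 92, 95, 98.
n = 22.
r = (50/100)·(22 + 1) = 11.5.
Rank 11 is 74 and rank 12 is 75.
Interpolate: 74 + 0.5·(75 − 74) = 74 + 0.5·1 = 74.5.

74.50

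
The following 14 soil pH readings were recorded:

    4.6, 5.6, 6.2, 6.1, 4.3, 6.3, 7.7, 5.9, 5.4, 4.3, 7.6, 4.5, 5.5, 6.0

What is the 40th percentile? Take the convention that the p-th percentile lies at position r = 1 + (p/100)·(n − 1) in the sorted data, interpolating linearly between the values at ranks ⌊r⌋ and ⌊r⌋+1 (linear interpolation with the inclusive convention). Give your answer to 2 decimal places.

5.52

Sorted: 4.3, 4.3, 4.5, 4.6, 5.4, 5.5, 5.6, 5.9, 6.0, 6.1, 6.2, 6.3, 7.6, 7.7.
n = 14.
r = 1 + (40/100)·(14 − 1) = 1 + 5.2 = 6.2.
Rank 6 is 5.5 and rank 7 is 5.6.
Interpolate: 5.5 + 0.2·(5.6 − 5.5) = 5.5 + 0.2·0.1 = 5.52.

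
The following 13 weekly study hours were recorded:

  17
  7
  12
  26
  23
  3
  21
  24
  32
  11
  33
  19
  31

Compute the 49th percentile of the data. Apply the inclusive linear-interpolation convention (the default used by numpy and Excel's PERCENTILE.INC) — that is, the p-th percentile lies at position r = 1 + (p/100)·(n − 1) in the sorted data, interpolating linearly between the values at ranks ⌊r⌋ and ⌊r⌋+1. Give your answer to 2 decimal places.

Sorted: 3, 7, 11, 12, 17, 19, 21, 23, 24, 26, 31, 32, 33.
n = 13.
r = 1 + (49/100)·(13 − 1) = 1 + 5.88 = 6.88.
Rank 6 is 19 and rank 7 is 21.
Interpolate: 19 + 0.88·(21 − 19) = 19 + 0.88·2 = 20.76.

20.76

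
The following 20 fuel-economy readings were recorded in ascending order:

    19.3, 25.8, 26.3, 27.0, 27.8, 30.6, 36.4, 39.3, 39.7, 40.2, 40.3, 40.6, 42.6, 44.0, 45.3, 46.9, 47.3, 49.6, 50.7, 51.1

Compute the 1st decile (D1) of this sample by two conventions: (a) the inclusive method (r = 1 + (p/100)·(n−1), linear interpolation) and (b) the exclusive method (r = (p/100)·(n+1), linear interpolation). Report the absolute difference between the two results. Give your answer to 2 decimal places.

n = 20.
(a) r = 2.9; between ranks 2 (25.8) and 3 (26.3): 26.25.
(b) r = 2.1; between ranks 2 (25.8) and 3 (26.3): 25.85.
|26.25 − 25.85| = 0.4.

0.40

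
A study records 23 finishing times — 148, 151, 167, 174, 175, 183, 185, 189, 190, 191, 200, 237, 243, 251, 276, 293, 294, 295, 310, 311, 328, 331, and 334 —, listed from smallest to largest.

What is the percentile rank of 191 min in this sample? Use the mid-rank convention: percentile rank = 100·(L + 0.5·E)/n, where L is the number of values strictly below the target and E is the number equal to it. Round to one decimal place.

Count below 191: L = 9; count equal: E = 1; n = 23.
Percentile rank = 100·(9 + 0.5·1)/23 = 100·9.5/23 = 41.3.

41.3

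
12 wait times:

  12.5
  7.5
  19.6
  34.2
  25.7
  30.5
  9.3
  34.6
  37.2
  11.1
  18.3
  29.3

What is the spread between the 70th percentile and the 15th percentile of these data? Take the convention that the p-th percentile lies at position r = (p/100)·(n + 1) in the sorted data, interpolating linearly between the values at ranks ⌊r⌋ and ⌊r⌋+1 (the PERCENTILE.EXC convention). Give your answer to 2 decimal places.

21.66

Sorted: 7.5, 9.3, 11.1, 12.5, 18.3, 19.6, 25.7, 29.3, 30.5, 34.2, 34.6, 37.2.
n = 12.
P15: r = 1.95; ranks 1–2 are 7.5, 9.3; interpolating gives 9.21.
P70: r = 9.1; ranks 9–10 are 30.5, 34.2; interpolating gives 30.87.
Difference: 30.87 − 9.21 = 21.66.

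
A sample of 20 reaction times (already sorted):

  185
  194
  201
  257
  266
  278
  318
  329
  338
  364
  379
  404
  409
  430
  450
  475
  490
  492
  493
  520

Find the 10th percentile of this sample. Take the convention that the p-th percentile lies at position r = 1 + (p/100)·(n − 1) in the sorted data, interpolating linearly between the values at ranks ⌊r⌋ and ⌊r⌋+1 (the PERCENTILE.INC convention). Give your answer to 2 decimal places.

n = 20.
r = 1 + (10/100)·(20 − 1) = 1 + 1.9 = 2.9.
Rank 2 is 194 and rank 3 is 201.
Interpolate: 194 + 0.9·(201 − 194) = 194 + 0.9·7 = 200.3.

200.30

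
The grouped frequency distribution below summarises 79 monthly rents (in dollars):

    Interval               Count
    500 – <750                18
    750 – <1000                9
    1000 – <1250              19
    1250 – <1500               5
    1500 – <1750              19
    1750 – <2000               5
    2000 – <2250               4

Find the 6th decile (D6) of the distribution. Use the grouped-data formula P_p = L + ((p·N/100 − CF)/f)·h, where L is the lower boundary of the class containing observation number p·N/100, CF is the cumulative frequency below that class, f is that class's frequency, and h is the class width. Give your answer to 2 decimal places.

1320.00

N = 79; target position k = 60/100 · 79 = 47.4.
Cumulative frequencies: 18, 27, 46, 51, 70, 75, 79.
Observation 47.4 falls in the class 1250 – <1500.
L = 1250, CF = 46, f = 5, h = 250.
P60 = 1250 + ((47.4 − 46)/5)·250 = 1250 + 70 = 1320.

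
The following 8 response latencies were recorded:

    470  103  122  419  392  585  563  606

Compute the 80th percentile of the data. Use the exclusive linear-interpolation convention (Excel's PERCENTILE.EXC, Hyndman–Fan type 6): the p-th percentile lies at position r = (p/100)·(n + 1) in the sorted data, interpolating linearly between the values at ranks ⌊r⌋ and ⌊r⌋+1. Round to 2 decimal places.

Sorted: 103, 122, 392, 419, 470, 563, 585, 606.
n = 8.
r = (80/100)·(8 + 1) = 7.2.
Rank 7 is 585 and rank 8 is 606.
Interpolate: 585 + 0.2·(606 − 585) = 585 + 0.2·21 = 589.2.

589.20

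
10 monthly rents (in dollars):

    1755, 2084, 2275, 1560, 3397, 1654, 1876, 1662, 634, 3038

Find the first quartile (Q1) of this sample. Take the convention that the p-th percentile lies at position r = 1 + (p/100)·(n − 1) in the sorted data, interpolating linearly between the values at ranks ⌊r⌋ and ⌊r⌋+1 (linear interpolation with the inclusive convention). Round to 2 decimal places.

Sorted: 634, 1560, 1654, 1662, 1755, 1876, 2084, 2275, 3038, 3397.
n = 10.
r = 1 + (25/100)·(10 − 1) = 1 + 2.25 = 3.25.
Rank 3 is 1654 and rank 4 is 1662.
Interpolate: 1654 + 0.25·(1662 − 1654) = 1654 + 0.25·8 = 1656.

1656.00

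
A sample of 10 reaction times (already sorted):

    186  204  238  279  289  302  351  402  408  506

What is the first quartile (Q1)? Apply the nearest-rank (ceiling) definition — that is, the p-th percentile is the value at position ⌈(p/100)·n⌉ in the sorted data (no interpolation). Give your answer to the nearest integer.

n = 10.
Position = ⌈25/100 · 10⌉ = ⌈2.5⌉ = 3.
The value at rank 3 is 238.

238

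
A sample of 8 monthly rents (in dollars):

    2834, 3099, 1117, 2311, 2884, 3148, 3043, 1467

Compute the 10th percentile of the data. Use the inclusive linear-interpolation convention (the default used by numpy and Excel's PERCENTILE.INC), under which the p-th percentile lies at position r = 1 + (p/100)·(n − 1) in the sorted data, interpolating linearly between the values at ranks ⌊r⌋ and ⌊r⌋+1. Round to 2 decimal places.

1362.00

Sorted: 1117, 1467, 2311, 2834, 2884, 3043, 3099, 3148.
n = 8.
r = 1 + (10/100)·(8 − 1) = 1 + 0.7 = 1.7.
Rank 1 is 1117 and rank 2 is 1467.
Interpolate: 1117 + 0.7·(1467 − 1117) = 1117 + 0.7·350 = 1362.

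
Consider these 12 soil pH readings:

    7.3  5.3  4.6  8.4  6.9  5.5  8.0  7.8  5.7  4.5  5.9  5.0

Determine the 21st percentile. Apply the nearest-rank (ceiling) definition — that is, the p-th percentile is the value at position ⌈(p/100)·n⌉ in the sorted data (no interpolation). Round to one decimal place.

Sorted: 4.5, 4.6, 5.0, 5.3, 5.5, 5.7, 5.9, 6.9, 7.3, 7.8, 8.0, 8.4.
n = 12.
Position = ⌈21/100 · 12⌉ = ⌈2.52⌉ = 3.
The value at rank 3 is 5.0.

5.0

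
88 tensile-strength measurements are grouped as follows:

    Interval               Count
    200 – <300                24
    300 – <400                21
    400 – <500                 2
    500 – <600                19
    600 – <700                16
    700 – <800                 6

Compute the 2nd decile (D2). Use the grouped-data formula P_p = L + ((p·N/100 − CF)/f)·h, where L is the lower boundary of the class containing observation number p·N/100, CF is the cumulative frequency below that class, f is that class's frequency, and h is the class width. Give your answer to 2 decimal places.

N = 88; target position k = 20/100 · 88 = 17.6.
Cumulative frequencies: 24, 45, 47, 66, 82, 88.
Observation 17.6 falls in the class 200 – <300.
L = 200, CF = 0, f = 24, h = 100.
P20 = 200 + ((17.6 − 0)/24)·100 = 200 + 73.3333 = 273.333.

273.33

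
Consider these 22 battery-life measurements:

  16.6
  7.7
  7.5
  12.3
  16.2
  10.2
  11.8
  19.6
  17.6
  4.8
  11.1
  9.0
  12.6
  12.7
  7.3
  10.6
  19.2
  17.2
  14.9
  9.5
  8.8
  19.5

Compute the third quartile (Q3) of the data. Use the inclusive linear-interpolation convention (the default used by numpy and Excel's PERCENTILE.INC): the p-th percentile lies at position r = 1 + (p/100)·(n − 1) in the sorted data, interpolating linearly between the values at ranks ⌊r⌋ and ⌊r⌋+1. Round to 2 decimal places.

Sorted: 4.8, 7.3, 7.5, 7.7, 8.8, 9.0, 9.5, 10.2, 10.6, 11.1, 11.8, 12.3, 12.6, 12.7, 14.9, 16.2, 16.6, 17.2, 17.6, 19.2, 19.5, 19.6.
n = 22.
r = 1 + (75/100)·(22 − 1) = 1 + 15.75 = 16.75.
Rank 16 is 16.2 and rank 17 is 16.6.
Interpolate: 16.2 + 0.75·(16.6 − 16.2) = 16.2 + 0.75·0.4 = 16.5.

16.50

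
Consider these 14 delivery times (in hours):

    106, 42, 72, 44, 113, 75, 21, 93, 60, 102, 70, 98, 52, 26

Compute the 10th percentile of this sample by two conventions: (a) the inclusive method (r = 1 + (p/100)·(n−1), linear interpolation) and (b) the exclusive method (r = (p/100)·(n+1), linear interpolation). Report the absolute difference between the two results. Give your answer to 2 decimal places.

7.30

Sorted: 21, 26, 42, 44, 52, 60, 70, 72, 75, 93, 98, 102, 106, 113.
n = 14.
(a) r = 2.3; between ranks 2 (26) and 3 (42): 30.8.
(b) r = 1.5; between ranks 1 (21) and 2 (26): 23.5.
|30.8 − 23.5| = 7.3.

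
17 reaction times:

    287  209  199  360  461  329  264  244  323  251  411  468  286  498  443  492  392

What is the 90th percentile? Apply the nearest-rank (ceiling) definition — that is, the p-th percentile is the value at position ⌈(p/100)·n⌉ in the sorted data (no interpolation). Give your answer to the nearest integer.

Sorted: 199, 209, 244, 251, 264, 286, 287, 323, 329, 360, 392, 411, 443, 461, 468, 492, 498.
n = 17.
Position = ⌈90/100 · 17⌉ = ⌈15.3⌉ = 16.
The value at rank 16 is 492.

492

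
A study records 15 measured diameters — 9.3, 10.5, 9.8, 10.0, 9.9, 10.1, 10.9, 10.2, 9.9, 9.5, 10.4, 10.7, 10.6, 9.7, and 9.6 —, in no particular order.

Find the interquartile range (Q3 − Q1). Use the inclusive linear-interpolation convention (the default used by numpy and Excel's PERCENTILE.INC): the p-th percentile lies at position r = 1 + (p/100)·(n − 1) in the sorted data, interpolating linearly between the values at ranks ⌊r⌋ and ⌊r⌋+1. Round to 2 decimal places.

0.70

Sorted: 9.3, 9.5, 9.6, 9.7, 9.8, 9.9, 9.9, 10.0, 10.1, 10.2, 10.4, 10.5, 10.6, 10.7, 10.9.
n = 15.
P25: r = 4.5; ranks 4–5 are 9.7, 9.8; interpolating gives 9.75.
P75: r = 11.5; ranks 11–12 are 10.4, 10.5; interpolating gives 10.45.
Difference: 10.45 − 9.75 = 0.7.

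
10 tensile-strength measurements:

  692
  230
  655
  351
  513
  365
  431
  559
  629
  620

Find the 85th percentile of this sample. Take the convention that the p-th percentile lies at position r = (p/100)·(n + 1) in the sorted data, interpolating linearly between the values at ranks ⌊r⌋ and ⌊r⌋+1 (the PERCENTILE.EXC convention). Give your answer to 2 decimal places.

667.95

Sorted: 230, 351, 365, 431, 513, 559, 620, 629, 655, 692.
n = 10.
r = (85/100)·(10 + 1) = 9.35.
Rank 9 is 655 and rank 10 is 692.
Interpolate: 655 + 0.35·(692 − 655) = 655 + 0.35·37 = 667.95.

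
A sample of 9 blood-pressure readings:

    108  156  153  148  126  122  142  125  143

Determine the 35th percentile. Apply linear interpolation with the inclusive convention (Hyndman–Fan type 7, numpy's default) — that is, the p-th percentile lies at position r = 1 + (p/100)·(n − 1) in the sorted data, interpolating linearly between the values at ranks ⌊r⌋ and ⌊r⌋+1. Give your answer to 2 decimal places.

Sorted: 108, 122, 125, 126, 142, 143, 148, 153, 156.
n = 9.
r = 1 + (35/100)·(9 − 1) = 1 + 2.8 = 3.8.
Rank 3 is 125 and rank 4 is 126.
Interpolate: 125 + 0.8·(126 − 125) = 125 + 0.8·1 = 125.8.

125.80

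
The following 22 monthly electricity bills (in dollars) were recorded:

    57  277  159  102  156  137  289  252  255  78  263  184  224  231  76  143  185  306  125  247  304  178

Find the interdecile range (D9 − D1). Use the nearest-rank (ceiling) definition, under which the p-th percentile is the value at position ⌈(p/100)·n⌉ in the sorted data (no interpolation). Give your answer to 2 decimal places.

Sorted: 57, 76, 78, 102, 125, 137, 143, 156, 159, 178, 184, 185, 224, 231, 247, 252, 255, 263, 277, 289, 304, 306.
n = 22.
P10: rank ⌈10/100·22⌉ = 3 → 78.
P90: rank ⌈90/100·22⌉ = 20 → 289.
Difference: 289 − 78 = 211.

211.00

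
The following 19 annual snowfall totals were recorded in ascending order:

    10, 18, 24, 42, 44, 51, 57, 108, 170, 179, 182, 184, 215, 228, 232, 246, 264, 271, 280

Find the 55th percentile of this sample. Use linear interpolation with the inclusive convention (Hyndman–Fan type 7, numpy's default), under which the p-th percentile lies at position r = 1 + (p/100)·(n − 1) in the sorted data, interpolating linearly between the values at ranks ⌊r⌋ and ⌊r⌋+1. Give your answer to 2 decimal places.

181.70

n = 19.
r = 1 + (55/100)·(19 − 1) = 1 + 9.9 = 10.9.
Rank 10 is 179 and rank 11 is 182.
Interpolate: 179 + 0.9·(182 − 179) = 179 + 0.9·3 = 181.7.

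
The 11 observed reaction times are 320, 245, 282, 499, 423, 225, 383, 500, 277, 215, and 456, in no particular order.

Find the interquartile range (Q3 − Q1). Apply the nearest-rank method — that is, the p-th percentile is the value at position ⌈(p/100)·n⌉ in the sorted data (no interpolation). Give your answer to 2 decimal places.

211.00

Sorted: 215, 225, 245, 277, 282, 320, 383, 423, 456, 499, 500.
n = 11.
P25: rank ⌈25/100·11⌉ = 3 → 245.
P75: rank ⌈75/100·11⌉ = 9 → 456.
Difference: 456 − 245 = 211.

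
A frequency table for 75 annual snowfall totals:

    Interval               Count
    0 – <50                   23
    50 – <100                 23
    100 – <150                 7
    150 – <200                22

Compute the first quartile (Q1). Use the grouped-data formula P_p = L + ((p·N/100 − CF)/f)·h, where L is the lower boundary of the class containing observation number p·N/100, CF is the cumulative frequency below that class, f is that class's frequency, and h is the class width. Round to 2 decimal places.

N = 75; target position k = 25/100 · 75 = 18.75.
Cumulative frequencies: 23, 46, 53, 75.
Observation 18.75 falls in the class 0 – <50.
L = 0, CF = 0, f = 23, h = 50.
P25 = 0 + ((18.75 − 0)/23)·50 = 0 + 40.7609 = 40.7609.

40.76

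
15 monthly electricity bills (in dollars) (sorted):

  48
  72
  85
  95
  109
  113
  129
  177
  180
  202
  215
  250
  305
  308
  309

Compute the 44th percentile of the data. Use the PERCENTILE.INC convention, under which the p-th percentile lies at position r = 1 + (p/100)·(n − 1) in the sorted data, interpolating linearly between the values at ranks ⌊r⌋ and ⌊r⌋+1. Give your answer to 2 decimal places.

136.68

n = 15.
r = 1 + (44/100)·(15 − 1) = 1 + 6.16 = 7.16.
Rank 7 is 129 and rank 8 is 177.
Interpolate: 129 + 0.16·(177 − 129) = 129 + 0.16·48 = 136.68.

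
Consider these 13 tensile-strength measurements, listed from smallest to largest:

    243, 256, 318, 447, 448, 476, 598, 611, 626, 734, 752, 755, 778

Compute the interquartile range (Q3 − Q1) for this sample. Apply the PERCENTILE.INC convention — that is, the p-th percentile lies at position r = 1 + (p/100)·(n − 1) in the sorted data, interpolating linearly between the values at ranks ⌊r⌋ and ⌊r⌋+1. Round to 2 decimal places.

287.00

n = 13.
P25: r = 4 (integer) → 447.
P75: r = 10 (integer) → 734.
Difference: 734 − 447 = 287.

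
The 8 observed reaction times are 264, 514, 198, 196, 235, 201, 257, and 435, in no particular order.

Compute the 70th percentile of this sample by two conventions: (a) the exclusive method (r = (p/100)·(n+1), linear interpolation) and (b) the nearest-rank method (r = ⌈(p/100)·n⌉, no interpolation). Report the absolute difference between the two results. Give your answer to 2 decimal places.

Sorted: 196, 198, 201, 235, 257, 264, 435, 514.
n = 8.
(a) r = 6.3; between ranks 6 (264) and 7 (435): 315.3.
(b) the nearest-rank method: rank 6 → 264.
|315.3 − 264| = 51.3.

51.30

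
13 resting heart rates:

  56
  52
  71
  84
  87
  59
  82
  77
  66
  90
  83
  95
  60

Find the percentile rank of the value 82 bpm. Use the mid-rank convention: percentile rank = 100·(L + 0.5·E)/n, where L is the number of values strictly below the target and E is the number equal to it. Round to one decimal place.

57.7

Sorted: 52, 56, 59, 60, 66, 71, 77, 82, 83, 84, 87, 90, 95.
Count below 82: L = 7; count equal: E = 1; n = 13.
Percentile rank = 100·(7 + 0.5·1)/13 = 100·7.5/13 = 57.69.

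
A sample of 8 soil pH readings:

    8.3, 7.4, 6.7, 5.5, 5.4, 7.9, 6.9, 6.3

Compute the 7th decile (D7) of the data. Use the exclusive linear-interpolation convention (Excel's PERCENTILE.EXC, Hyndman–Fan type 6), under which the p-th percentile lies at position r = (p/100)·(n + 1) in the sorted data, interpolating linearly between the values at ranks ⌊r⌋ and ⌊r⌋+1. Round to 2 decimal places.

Sorted: 5.4, 5.5, 6.3, 6.7, 6.9, 7.4, 7.9, 8.3.
n = 8.
r = (70/100)·(8 + 1) = 6.3.
Rank 6 is 7.4 and rank 7 is 7.9.
Interpolate: 7.4 + 0.3·(7.9 − 7.4) = 7.4 + 0.3·0.5 = 7.55.

7.55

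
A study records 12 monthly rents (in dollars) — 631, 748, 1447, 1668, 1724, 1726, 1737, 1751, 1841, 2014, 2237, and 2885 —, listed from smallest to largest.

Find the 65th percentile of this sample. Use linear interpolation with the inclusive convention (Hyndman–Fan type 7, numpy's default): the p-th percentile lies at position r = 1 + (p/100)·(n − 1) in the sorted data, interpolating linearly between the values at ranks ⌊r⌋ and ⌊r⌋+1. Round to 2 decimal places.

n = 12.
r = 1 + (65/100)·(12 − 1) = 1 + 7.15 = 8.15.
Rank 8 is 1751 and rank 9 is 1841.
Interpolate: 1751 + 0.15·(1841 − 1751) = 1751 + 0.15·90 = 1764.5.

1764.50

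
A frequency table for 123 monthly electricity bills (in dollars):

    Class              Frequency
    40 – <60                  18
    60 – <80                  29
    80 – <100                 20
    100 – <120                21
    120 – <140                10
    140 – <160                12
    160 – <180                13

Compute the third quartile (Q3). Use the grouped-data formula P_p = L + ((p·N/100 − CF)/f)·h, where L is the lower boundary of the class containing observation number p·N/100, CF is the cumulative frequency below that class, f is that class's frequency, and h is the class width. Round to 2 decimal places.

N = 123; target position k = 75/100 · 123 = 92.25.
Cumulative frequencies: 18, 47, 67, 88, 98, 110, 123.
Observation 92.25 falls in the class 120 – <140.
L = 120, CF = 88, f = 10, h = 20.
P75 = 120 + ((92.25 − 88)/10)·20 = 120 + 8.5 = 128.5.

128.50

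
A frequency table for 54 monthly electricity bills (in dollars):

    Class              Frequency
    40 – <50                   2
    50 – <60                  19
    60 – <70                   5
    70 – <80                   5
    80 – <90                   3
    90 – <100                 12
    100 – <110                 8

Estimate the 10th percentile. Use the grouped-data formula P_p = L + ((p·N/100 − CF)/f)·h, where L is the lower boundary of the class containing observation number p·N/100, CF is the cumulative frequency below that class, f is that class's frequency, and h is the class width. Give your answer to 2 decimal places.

51.79

N = 54; target position k = 10/100 · 54 = 5.4.
Cumulative frequencies: 2, 21, 26, 31, 34, 46, 54.
Observation 5.4 falls in the class 50 – <60.
L = 50, CF = 2, f = 19, h = 10.
P10 = 50 + ((5.4 − 2)/19)·10 = 50 + 1.78947 = 51.7895.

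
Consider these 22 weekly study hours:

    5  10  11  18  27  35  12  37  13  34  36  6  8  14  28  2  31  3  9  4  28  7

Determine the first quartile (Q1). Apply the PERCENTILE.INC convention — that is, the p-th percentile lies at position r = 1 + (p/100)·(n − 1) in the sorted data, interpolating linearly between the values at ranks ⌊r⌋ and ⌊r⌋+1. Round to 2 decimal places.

Sorted: 2, 3, 4, 5, 6, 7, 8, 9, 10, 11, 12, 13, 14, 18, 27, 28, 28, 31, 34, 35, 36, 37.
n = 22.
r = 1 + (25/100)·(22 − 1) = 1 + 5.25 = 6.25.
Rank 6 is 7 and rank 7 is 8.
Interpolate: 7 + 0.25·(8 − 7) = 7 + 0.25·1 = 7.25.

7.25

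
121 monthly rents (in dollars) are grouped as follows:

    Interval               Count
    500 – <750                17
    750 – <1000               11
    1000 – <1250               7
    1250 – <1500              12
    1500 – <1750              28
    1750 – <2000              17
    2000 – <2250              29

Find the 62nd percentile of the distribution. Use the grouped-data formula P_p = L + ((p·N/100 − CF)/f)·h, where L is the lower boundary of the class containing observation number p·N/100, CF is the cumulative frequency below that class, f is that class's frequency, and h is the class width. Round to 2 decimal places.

N = 121; target position k = 62/100 · 121 = 75.02.
Cumulative frequencies: 17, 28, 35, 47, 75, 92, 121.
Observation 75.02 falls in the class 1750 – <2000.
L = 1750, CF = 75, f = 17, h = 250.
P62 = 1750 + ((75.02 − 75)/17)·250 = 1750 + 0.294118 = 1750.29.

1750.29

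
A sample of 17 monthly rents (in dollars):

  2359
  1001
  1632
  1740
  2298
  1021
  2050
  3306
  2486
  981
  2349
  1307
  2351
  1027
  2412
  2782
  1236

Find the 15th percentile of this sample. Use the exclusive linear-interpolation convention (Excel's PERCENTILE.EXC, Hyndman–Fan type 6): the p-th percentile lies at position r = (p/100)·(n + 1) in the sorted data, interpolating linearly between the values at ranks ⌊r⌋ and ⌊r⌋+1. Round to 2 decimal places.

Sorted: 981, 1001, 1021, 1027, 1236, 1307, 1632, 1740, 2050, 2298, 2349, 2351, 2359, 2412, 2486, 2782, 3306.
n = 17.
r = (15/100)·(17 + 1) = 2.7.
Rank 2 is 1001 and rank 3 is 1021.
Interpolate: 1001 + 0.7·(1021 − 1001) = 1001 + 0.7·20 = 1015.

1015.00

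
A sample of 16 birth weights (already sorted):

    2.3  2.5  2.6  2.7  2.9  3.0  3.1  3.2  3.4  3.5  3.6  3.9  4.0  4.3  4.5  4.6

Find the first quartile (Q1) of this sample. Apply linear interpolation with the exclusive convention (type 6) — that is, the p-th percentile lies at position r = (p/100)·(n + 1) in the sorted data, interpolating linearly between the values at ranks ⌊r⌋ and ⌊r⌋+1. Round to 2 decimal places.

n = 16.
r = (25/100)·(16 + 1) = 4.25.
Rank 4 is 2.7 and rank 5 is 2.9.
Interpolate: 2.7 + 0.25·(2.9 − 2.7) = 2.7 + 0.25·0.2 = 2.75.

2.75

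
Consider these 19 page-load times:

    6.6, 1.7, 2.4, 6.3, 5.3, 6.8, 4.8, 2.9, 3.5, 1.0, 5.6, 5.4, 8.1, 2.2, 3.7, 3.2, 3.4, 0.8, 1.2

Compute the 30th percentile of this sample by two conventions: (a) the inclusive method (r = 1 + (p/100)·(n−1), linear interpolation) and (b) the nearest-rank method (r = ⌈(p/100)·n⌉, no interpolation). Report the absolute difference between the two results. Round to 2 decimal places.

0.20

Sorted: 0.8, 1.0, 1.2, 1.7, 2.2, 2.4, 2.9, 3.2, 3.4, 3.5, 3.7, 4.8, 5.3, 5.4, 5.6, 6.3, 6.6, 6.8, 8.1.
n = 19.
(a) r = 6.4; between ranks 6 (2.4) and 7 (2.9): 2.6.
(b) the nearest-rank method: rank 6 → 2.4.
|2.6 − 2.4| = 0.2.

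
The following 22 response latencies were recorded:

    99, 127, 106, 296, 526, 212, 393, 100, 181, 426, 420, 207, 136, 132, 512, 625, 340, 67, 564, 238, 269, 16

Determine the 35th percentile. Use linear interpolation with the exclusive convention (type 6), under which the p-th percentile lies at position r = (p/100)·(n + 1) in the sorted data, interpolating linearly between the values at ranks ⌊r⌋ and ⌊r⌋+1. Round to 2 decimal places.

Sorted: 16, 67, 99, 100, 106, 127, 132, 136, 181, 207, 212, 238, 269, 296, 340, 393, 420, 426, 512, 526, 564, 625.
n = 22.
r = (35/100)·(22 + 1) = 8.05.
Rank 8 is 136 and rank 9 is 181.
Interpolate: 136 + 0.05·(181 − 136) = 136 + 0.05·45 = 138.25.

138.25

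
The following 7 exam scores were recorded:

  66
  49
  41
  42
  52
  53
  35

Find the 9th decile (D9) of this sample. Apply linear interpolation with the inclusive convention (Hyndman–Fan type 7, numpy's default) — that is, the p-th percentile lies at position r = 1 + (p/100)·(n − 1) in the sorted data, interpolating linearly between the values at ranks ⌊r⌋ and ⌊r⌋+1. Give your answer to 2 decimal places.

58.20

Sorted: 35, 41, 42, 49, 52, 53, 66.
n = 7.
r = 1 + (90/100)·(7 − 1) = 1 + 5.4 = 6.4.
Rank 6 is 53 and rank 7 is 66.
Interpolate: 53 + 0.4·(66 − 53) = 53 + 0.4·13 = 58.2.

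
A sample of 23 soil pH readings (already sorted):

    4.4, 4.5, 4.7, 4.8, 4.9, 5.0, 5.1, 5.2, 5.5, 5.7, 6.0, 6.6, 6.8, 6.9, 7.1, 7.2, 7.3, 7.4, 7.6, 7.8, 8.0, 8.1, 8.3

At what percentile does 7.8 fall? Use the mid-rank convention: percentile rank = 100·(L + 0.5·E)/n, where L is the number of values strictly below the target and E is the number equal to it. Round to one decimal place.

Count below 7.8: L = 19; count equal: E = 1; n = 23.
Percentile rank = 100·(19 + 0.5·1)/23 = 100·19.5/23 = 84.78.

84.8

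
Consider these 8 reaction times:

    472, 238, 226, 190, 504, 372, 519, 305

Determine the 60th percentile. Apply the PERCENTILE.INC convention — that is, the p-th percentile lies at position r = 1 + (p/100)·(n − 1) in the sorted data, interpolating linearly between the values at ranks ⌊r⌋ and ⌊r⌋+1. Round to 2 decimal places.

Sorted: 190, 226, 238, 305, 372, 472, 504, 519.
n = 8.
r = 1 + (60/100)·(8 − 1) = 1 + 4.2 = 5.2.
Rank 5 is 372 and rank 6 is 472.
Interpolate: 372 + 0.2·(472 − 372) = 372 + 0.2·100 = 392.

392.00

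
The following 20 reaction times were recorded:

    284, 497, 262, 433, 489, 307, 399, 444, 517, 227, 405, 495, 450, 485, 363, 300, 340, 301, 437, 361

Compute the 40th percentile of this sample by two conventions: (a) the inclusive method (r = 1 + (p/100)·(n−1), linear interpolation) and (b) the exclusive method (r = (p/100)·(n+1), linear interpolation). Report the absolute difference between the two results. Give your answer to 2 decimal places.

0.40

Sorted: 227, 262, 284, 300, 301, 307, 340, 361, 363, 399, 405, 433, 437, 444, 450, 485, 489, 495, 497, 517.
n = 20.
(a) r = 8.6; between ranks 8 (361) and 9 (363): 362.2.
(b) r = 8.4; between ranks 8 (361) and 9 (363): 361.8.
|362.2 − 361.8| = 0.4.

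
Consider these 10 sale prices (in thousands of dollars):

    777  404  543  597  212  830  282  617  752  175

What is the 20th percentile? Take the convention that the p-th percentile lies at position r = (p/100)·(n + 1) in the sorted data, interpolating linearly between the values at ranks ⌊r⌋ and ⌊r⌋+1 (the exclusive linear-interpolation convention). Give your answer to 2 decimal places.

Sorted: 175, 212, 282, 404, 543, 597, 617, 752, 777, 830.
n = 10.
r = (20/100)·(10 + 1) = 2.2.
Rank 2 is 212 and rank 3 is 282.
Interpolate: 212 + 0.2·(282 − 212) = 212 + 0.2·70 = 226.

226.00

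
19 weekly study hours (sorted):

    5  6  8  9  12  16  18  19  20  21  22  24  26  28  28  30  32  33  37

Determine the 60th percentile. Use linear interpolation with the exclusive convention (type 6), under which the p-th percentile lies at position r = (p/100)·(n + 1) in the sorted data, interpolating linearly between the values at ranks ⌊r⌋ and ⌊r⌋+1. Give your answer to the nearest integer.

n = 19.
r = (60/100)·(19 + 1) = 12.
r is an integer, so P60 is the value at rank 12: 24.

24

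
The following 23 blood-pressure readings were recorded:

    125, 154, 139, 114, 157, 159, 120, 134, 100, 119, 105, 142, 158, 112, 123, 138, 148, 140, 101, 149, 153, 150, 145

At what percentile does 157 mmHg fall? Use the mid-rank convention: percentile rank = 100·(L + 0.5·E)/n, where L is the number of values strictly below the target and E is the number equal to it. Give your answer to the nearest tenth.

Sorted: 100, 101, 105, 112, 114, 119, 120, 123, 125, 134, 138, 139, 140, 142, 145, 148, 149, 150, 153, 154, 157, 158, 159.
Count below 157: L = 20; count equal: E = 1; n = 23.
Percentile rank = 100·(20 + 0.5·1)/23 = 100·20.5/23 = 89.13.

89.1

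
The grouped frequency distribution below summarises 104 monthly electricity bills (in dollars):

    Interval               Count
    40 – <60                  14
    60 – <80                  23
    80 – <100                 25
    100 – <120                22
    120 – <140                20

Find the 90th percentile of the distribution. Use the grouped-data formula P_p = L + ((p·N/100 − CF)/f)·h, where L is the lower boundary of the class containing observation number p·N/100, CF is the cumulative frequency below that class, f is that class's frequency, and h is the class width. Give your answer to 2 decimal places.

N = 104; target position k = 90/100 · 104 = 93.6.
Cumulative frequencies: 14, 37, 62, 84, 104.
Observation 93.6 falls in the class 120 – <140.
L = 120, CF = 84, f = 20, h = 20.
P90 = 120 + ((93.6 − 84)/20)·20 = 120 + 9.6 = 129.6.

129.60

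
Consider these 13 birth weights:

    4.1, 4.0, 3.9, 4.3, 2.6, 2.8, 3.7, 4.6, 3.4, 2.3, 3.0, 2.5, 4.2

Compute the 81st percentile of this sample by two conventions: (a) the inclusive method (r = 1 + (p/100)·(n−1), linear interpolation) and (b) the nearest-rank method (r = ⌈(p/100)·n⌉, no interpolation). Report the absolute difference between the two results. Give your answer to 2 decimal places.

Sorted: 2.3, 2.5, 2.6, 2.8, 3.0, 3.4, 3.7, 3.9, 4.0, 4.1, 4.2, 4.3, 4.6.
n = 13.
(a) r = 10.72; between ranks 10 (4.1) and 11 (4.2): 4.172.
(b) the nearest-rank method: rank 11 → 4.2.
|4.172 − 4.2| = 0.028.

0.03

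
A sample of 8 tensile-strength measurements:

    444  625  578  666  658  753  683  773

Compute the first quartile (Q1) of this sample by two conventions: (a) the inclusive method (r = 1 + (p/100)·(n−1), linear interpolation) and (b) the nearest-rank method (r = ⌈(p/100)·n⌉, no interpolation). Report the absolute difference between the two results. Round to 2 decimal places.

35.25

Sorted: 444, 578, 625, 658, 666, 683, 753, 773.
n = 8.
(a) r = 2.75; between ranks 2 (578) and 3 (625): 613.25.
(b) the nearest-rank method: rank 2 → 578.
|613.25 − 578| = 35.25.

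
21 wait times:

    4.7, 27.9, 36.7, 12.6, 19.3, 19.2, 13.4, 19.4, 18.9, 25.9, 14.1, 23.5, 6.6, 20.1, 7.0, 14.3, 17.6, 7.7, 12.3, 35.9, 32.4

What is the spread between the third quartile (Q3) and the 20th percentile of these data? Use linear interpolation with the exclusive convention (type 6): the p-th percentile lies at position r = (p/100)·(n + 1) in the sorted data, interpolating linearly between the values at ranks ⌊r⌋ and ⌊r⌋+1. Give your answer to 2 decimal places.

15.16

Sorted: 4.7, 6.6, 7.0, 7.7, 12.3, 12.6, 13.4, 14.1, 14.3, 17.6, 18.9, 19.2, 19.3, 19.4, 20.1, 23.5, 25.9, 27.9, 32.4, 35.9, 36.7.
n = 21.
P20: r = 4.4; ranks 4–5 are 7.7, 12.3; interpolating gives 9.54.
P75: r = 16.5; ranks 16–17 are 23.5, 25.9; interpolating gives 24.7.
Difference: 24.7 − 9.54 = 15.16.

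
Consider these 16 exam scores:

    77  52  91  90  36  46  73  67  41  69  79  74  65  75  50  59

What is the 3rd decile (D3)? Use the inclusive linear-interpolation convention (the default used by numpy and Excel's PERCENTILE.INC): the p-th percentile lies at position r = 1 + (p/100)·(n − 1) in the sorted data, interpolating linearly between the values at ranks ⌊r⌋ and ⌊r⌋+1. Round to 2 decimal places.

Sorted: 36, 41, 46, 50, 52, 59, 65, 67, 69, 73, 74, 75, 77, 79, 90, 91.
n = 16.
r = 1 + (30/100)·(16 − 1) = 1 + 4.5 = 5.5.
Rank 5 is 52 and rank 6 is 59.
Interpolate: 52 + 0.5·(59 − 52) = 52 + 0.5·7 = 55.5.

55.50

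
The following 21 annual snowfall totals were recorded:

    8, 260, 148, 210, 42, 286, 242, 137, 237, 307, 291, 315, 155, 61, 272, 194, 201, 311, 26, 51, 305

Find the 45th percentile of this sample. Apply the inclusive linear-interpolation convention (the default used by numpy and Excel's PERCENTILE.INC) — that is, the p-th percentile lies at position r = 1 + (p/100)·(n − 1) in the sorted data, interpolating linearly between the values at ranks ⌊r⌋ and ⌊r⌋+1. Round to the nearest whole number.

Sorted: 8, 26, 42, 51, 61, 137, 148, 155, 194, 201, 210, 237, 242, 260, 272, 286, 291, 305, 307, 311, 315.
n = 21.
r = 1 + (45/100)·(21 − 1) = 1 + 9 = 10.
r is an integer, so P45 is the value at rank 10: 201.

201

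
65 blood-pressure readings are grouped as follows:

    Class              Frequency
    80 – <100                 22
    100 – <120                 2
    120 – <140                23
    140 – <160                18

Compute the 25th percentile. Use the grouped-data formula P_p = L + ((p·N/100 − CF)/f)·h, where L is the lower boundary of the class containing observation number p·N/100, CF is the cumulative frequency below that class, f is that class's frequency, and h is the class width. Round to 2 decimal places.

N = 65; target position k = 25/100 · 65 = 16.25.
Cumulative frequencies: 22, 24, 47, 65.
Observation 16.25 falls in the class 80 – <100.
L = 80, CF = 0, f = 22, h = 20.
P25 = 80 + ((16.25 − 0)/22)·20 = 80 + 14.7727 = 94.7727.

94.77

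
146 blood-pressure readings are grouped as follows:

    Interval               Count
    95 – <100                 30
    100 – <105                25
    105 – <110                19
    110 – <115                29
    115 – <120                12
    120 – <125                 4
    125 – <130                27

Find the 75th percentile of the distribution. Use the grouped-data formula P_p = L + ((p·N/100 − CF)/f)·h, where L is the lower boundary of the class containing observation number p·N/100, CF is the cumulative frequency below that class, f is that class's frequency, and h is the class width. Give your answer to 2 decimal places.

N = 146; target position k = 75/100 · 146 = 109.5.
Cumulative frequencies: 30, 55, 74, 103, 115, 119, 146.
Observation 109.5 falls in the class 115 – <120.
L = 115, CF = 103, f = 12, h = 5.
P75 = 115 + ((109.5 − 103)/12)·5 = 115 + 2.70833 = 117.708.

117.71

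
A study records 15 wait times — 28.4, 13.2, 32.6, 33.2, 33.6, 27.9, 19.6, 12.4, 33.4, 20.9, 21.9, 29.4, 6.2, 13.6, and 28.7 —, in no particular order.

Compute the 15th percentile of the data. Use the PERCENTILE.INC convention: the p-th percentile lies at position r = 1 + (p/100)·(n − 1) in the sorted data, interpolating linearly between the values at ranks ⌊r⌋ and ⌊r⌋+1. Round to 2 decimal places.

Sorted: 6.2, 12.4, 13.2, 13.6, 19.6, 20.9, 21.9, 27.9, 28.4, 28.7, 29.4, 32.6, 33.2, 33.4, 33.6.
n = 15.
r = 1 + (15/100)·(15 − 1) = 1 + 2.1 = 3.1.
Rank 3 is 13.2 and rank 4 is 13.6.
Interpolate: 13.2 + 0.1·(13.6 − 13.2) = 13.2 + 0.1·0.4 = 13.24.

13.24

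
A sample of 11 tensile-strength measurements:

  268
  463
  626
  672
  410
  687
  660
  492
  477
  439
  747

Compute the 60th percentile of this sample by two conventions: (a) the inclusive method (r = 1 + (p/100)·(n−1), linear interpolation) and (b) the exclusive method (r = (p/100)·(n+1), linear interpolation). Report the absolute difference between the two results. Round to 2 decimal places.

Sorted: 268, 410, 439, 463, 477, 492, 626, 660, 672, 687, 747.
n = 11.
(a) r = 7 → value at rank 7 = 626.
(b) r = 7.2; between ranks 7 (626) and 8 (660): 632.8.
|626 − 632.8| = 6.8.

6.80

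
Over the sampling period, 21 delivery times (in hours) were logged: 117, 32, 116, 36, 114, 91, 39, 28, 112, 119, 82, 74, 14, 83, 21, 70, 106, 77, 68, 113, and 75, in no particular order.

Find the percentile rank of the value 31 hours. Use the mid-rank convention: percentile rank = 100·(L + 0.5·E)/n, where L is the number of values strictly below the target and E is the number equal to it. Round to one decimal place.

Sorted: 14, 21, 28, 32, 36, 39, 68, 70, 74, 75, 77, 82, 83, 91, 106, 112, 113, 114, 116, 117, 119.
Count below 31: L = 3; count equal: E = 0; n = 21.
Percentile rank = 100·(3 + 0.5·0)/21 = 100·3/21 = 14.29.

14.3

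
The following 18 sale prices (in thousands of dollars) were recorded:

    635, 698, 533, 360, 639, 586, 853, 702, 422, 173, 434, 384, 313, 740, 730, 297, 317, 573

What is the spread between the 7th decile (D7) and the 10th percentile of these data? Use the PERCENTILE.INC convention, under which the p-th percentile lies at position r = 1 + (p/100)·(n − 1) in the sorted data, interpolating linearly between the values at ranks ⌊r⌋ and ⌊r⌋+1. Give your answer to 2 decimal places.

Sorted: 173, 297, 313, 317, 360, 384, 422, 434, 533, 573, 586, 635, 639, 698, 702, 730, 740, 853.
n = 18.
P10: r = 2.7; ranks 2–3 are 297, 313; interpolating gives 308.2.
P70: r = 12.9; ranks 12–13 are 635, 639; interpolating gives 638.6.
Difference: 638.6 − 308.2 = 330.4.

330.40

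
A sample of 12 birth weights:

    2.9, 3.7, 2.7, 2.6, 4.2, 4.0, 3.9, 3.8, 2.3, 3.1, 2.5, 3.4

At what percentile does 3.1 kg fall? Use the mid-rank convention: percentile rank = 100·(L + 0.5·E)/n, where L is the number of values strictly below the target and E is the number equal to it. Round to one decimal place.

45.8

Sorted: 2.3, 2.5, 2.6, 2.7, 2.9, 3.1, 3.4, 3.7, 3.8, 3.9, 4.0, 4.2.
Count below 3.1: L = 5; count equal: E = 1; n = 12.
Percentile rank = 100·(5 + 0.5·1)/12 = 100·5.5/12 = 45.83.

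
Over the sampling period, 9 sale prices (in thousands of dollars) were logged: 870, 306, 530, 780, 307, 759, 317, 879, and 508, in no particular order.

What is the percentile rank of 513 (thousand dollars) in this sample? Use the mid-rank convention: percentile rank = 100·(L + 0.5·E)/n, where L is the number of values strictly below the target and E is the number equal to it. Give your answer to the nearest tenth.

44.4

Sorted: 306, 307, 317, 508, 530, 759, 780, 870, 879.
Count below 513: L = 4; count equal: E = 0; n = 9.
Percentile rank = 100·(4 + 0.5·0)/9 = 100·4/9 = 44.44.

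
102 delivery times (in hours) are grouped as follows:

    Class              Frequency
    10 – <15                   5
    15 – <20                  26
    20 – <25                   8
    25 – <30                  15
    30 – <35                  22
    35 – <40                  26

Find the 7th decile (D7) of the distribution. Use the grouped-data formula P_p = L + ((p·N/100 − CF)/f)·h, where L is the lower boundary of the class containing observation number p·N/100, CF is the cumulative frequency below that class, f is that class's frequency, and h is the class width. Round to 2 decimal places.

33.95

N = 102; target position k = 70/100 · 102 = 71.4.
Cumulative frequencies: 5, 31, 39, 54, 76, 102.
Observation 71.4 falls in the class 30 – <35.
L = 30, CF = 54, f = 22, h = 5.
P70 = 30 + ((71.4 − 54)/22)·5 = 30 + 3.95455 = 33.9545.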